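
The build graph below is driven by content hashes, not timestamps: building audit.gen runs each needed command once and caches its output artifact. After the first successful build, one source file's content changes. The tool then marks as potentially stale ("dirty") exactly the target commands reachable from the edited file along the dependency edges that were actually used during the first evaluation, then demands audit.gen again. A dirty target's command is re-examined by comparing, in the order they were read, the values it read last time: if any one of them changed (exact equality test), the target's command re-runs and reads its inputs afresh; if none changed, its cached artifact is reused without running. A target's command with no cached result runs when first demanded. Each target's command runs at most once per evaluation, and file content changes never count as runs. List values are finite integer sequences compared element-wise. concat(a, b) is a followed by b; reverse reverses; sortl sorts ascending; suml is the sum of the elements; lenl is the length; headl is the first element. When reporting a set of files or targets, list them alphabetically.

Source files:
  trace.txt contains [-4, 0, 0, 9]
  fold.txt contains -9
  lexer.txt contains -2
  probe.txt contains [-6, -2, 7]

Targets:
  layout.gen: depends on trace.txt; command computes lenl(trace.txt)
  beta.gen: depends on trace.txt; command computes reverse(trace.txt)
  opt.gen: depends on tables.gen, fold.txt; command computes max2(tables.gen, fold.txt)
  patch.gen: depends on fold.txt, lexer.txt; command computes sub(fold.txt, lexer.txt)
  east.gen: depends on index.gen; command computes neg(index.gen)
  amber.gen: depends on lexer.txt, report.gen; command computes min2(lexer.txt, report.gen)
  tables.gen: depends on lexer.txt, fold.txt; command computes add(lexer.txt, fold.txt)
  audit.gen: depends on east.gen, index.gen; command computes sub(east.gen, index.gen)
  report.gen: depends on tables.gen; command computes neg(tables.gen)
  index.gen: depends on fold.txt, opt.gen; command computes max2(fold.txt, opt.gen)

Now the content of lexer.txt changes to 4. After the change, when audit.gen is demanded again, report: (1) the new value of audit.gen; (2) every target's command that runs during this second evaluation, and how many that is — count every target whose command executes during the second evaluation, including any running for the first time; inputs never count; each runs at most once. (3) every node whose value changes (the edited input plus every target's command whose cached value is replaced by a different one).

Initial pass — values computed on the first demand:
  tables.gen = add(-2, -9) = -11
  opt.gen = max2(-11, -9) = -9
  index.gen = max2(-9, -9) = -9
  east.gen = neg(-9) = 9
  audit.gen = sub(9, -9) = 18

Second demand — change propagation:
  tables.gen: re-runs because lexer.txt -2->4; new result -5.
  opt.gen: re-runs because tables.gen -11->-5; new result -5.
  index.gen: re-runs because opt.gen -9->-5; new result -5.
  east.gen: re-runs because index.gen -9->-5; new result 5.
  audit.gen: re-runs because east.gen 9->5; index.gen -9->-5; new result 10.

audit.gen now evaluates to 10.
Run set: audit.gen, east.gen, index.gen, opt.gen, tables.gen (5 run).
Changed values: audit.gen, east.gen, index.gen, lexer.txt, opt.gen, tables.gen.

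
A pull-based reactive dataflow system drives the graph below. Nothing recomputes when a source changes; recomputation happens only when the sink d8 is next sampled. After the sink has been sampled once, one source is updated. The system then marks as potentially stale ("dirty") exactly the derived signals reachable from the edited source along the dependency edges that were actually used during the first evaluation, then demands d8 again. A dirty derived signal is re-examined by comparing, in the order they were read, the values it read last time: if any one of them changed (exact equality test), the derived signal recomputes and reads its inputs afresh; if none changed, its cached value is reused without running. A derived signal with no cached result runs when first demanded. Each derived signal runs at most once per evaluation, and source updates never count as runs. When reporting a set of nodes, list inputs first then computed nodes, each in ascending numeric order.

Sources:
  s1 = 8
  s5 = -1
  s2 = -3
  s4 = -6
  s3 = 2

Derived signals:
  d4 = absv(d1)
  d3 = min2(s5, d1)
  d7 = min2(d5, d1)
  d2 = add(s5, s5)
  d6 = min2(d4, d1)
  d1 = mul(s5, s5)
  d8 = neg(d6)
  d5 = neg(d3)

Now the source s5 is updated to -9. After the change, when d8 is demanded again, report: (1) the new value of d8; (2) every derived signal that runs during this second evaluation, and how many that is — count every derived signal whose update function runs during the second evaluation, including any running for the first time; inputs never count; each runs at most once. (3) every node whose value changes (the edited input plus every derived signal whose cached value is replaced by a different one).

First evaluation (everything demanded from the output):
  d1 = mul(-1, -1) = 1
  d4 = absv(1) = 1
  d6 = min2(1, 1) = 1
  d8 = neg(1) = -1

Propagation after the edit:
  d1: runs — s5 -1->-9; s5 -1->-9; result 81.
  d4: runs — d1 1->81; result 81.
  d6: runs — d4 1->81; d1 1->81; result 81.
  d8: runs — d6 1->81; result -81.

New value of d8: -81.
Derived signals that run: d1, d4, d6, d8 — 4 in total.
Values that change: s5, d1, d4, d6, d8.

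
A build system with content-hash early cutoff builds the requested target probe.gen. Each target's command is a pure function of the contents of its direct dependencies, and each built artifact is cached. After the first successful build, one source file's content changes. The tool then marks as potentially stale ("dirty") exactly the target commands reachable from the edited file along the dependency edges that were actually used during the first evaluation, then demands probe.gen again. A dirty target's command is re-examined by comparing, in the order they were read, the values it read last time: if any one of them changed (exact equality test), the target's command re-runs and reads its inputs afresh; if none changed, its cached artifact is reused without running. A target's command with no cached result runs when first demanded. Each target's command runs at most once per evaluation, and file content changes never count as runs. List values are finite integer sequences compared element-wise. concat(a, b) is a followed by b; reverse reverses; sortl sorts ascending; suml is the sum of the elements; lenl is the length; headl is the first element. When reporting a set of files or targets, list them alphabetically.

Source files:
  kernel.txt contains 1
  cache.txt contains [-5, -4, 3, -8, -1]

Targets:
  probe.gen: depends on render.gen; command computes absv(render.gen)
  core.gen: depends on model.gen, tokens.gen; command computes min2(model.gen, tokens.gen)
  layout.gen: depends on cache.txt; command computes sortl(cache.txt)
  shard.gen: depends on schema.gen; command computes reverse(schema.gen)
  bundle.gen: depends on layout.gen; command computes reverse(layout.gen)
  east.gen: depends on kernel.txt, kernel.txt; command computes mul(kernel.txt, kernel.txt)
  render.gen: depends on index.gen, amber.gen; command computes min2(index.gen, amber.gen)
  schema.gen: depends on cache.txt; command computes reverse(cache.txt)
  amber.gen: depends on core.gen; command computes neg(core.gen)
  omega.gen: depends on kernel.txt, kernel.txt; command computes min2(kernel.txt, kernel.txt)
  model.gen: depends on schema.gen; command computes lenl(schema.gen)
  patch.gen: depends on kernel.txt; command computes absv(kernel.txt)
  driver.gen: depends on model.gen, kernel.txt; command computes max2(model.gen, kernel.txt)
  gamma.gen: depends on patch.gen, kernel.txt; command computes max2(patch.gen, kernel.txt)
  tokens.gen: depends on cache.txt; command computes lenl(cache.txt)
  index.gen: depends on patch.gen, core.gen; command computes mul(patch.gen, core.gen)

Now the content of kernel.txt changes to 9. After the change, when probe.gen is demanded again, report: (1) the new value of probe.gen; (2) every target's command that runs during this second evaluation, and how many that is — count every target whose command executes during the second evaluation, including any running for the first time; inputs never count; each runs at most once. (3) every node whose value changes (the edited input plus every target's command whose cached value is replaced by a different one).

New value of probe.gen: 5.
Target commands that run: index.gen, patch.gen, render.gen — 3 in total.
Values that change: index.gen, kernel.txt, patch.gen.
Key observation: the change is absorbed at render.gen — it re-runs but produces the same value, and the output's value is unchanged.

First evaluation (everything demanded from the output):
  patch.gen = absv(1) = 1
  schema.gen = reverse([-5, -4, 3, -8, -1]) = [-1, -8, 3, -4, -5]
  model.gen = lenl([-1, -8, 3, -4, -5]) = 5
  tokens.gen = lenl([-5, -4, 3, -8, -1]) = 5
  core.gen = min2(5, 5) = 5
  amber.gen = neg(5) = -5
  index.gen = mul(1, 5) = 5
  render.gen = min2(5, -5) = -5
  probe.gen = absv(-5) = 5

Propagation after the edit:
  patch.gen: runs — kernel.txt 1->9; result 9.
  index.gen: runs — patch.gen 1->9; result 45.
  render.gen: runs — index.gen 5->45; result -5 (same value as before).
  probe.gen: checked — values it read are unchanged (render.gen unchanged); reused cached 5 without running.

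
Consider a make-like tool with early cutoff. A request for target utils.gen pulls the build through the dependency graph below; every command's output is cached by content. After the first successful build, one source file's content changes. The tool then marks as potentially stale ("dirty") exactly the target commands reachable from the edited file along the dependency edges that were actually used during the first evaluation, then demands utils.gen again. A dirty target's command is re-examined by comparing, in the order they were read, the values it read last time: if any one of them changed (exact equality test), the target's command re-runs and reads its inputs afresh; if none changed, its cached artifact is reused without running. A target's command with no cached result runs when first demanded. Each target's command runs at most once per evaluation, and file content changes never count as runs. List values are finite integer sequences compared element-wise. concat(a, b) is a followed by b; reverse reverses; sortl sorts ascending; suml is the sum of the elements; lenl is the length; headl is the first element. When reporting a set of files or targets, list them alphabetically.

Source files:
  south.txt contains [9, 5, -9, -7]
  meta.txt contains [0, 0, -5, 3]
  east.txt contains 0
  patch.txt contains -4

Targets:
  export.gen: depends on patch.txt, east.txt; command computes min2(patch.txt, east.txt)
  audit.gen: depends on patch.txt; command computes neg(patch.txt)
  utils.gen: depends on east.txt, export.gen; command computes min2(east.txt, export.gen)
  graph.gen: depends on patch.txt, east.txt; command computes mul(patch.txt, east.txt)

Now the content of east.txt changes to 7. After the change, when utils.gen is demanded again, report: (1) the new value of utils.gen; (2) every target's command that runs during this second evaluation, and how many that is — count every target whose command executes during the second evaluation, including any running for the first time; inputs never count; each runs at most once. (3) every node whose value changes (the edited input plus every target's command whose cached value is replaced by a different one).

Demanding utils.gen again yields -4.
2 target commands run: export.gen, utils.gen.
The nodes whose values change: east.txt.

First demand of the output computes:
  export.gen = min2(-4, 0) = -4
  utils.gen = min2(0, -4) = -4

After the edit, cleaning proceeds:
  export.gen: a read changed (east.txt 0->7) — executes, giving -4 — identical to its old value.
  utils.gen: a read changed (east.txt 0->7) — executes, giving -4 — identical to its old value.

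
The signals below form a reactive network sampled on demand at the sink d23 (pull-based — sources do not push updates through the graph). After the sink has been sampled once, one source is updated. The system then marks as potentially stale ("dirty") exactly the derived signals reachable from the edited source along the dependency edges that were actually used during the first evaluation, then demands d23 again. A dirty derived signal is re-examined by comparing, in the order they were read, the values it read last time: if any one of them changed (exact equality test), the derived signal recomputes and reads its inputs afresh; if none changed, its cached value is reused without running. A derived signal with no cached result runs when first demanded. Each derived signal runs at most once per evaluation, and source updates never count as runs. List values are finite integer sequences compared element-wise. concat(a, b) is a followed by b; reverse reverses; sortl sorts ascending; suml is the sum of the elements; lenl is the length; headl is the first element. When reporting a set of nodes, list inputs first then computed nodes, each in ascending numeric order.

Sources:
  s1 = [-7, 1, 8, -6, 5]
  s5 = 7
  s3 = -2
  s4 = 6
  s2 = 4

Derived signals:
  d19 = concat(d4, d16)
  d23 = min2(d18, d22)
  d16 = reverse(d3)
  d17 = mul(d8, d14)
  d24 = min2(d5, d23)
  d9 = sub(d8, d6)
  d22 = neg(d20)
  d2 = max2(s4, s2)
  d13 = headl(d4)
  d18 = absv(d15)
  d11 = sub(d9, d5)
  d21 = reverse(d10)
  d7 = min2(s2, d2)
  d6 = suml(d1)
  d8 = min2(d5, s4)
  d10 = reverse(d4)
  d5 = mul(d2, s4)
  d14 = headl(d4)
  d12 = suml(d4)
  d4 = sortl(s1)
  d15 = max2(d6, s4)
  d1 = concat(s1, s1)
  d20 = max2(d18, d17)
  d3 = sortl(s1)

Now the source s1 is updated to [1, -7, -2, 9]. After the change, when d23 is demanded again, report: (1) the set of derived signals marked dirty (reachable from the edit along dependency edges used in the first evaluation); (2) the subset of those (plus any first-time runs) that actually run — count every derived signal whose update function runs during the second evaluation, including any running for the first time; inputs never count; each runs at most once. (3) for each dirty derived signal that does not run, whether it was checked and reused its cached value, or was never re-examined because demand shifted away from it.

Initial pass — values computed on the first demand:
  d1 = concat([-7, 1, 8, -6, 5], [-7, 1, 8, -6, 5]) = [-7, 1, 8, -6, 5, -7, 1, 8, -6, 5]
  d2 = max2(6, 4) = 6
  d4 = sortl([-7, 1, 8, -6, 5]) = [-7, -6, 1, 5, 8]
  d5 = mul(6, 6) = 36
  d6 = suml([-7, 1, 8, -6, 5, -7, 1, 8, -6, 5]) = 2
  d8 = min2(36, 6) = 6
  d14 = headl([-7, -6, 1, 5, 8]) = -7
  d15 = max2(2, 6) = 6
  d17 = mul(6, -7) = -42
  d18 = absv(6) = 6
  d20 = max2(6, -42) = 6
  d22 = neg(6) = -6
  d23 = min2(6, -6) = -6

Second demand — change propagation:
  d1: re-runs because s1 [-7, 1, 8, -6, 5]->[1, -7, -2, 9]; s1 [-7, 1, 8, -6, 5]->[1, -7, -2, 9]; new result [1, -7, -2, 9, 1, -7, -2, 9].
  d4: re-runs because s1 [-7, 1, 8, -6, 5]->[1, -7, -2, 9]; new result [-7, -2, 1, 9].
  d6: re-runs because d1 [-7, 1, 8, -6, 5, -7, 1, 8, -6, 5]->[1, -7, -2, 9, 1, -7, -2, 9]; new result 2 (unchanged).
  d14: re-runs because d4 [-7, -6, 1, 5, 8]->[-7, -2, 1, 9]; new result -7 (unchanged).
  d15: re-examined; everything it read last time is the same (d6 unchanged, s4 unchanged) — cache 6 kept, no run.
  d17: re-examined; everything it read last time is the same (d8 unchanged, d14 unchanged) — cache -42 kept, no run.
  d18: re-examined; everything it read last time is the same (d15 unchanged) — cache 6 kept, no run.
  d20: re-examined; everything it read last time is the same (d18 unchanged, d17 unchanged) — cache 6 kept, no run.
  d22: re-examined; everything it read last time is the same (d20 unchanged) — cache -6 kept, no run.
  d23: re-examined; everything it read last time is the same (d18 unchanged, d22 unchanged) — cache -6 kept, no run.

The important point: at d15 every value read last time is unchanged, so the dirty flag clears without a run.

Dirty set: d1, d4, d6, d14, d15, d17, d18, d20, d22, d23.
Run set: d1, d4, d6, d14 (4 run).
Re-examined without running (cache reused): d15, d17, d18, d20, d22, d23.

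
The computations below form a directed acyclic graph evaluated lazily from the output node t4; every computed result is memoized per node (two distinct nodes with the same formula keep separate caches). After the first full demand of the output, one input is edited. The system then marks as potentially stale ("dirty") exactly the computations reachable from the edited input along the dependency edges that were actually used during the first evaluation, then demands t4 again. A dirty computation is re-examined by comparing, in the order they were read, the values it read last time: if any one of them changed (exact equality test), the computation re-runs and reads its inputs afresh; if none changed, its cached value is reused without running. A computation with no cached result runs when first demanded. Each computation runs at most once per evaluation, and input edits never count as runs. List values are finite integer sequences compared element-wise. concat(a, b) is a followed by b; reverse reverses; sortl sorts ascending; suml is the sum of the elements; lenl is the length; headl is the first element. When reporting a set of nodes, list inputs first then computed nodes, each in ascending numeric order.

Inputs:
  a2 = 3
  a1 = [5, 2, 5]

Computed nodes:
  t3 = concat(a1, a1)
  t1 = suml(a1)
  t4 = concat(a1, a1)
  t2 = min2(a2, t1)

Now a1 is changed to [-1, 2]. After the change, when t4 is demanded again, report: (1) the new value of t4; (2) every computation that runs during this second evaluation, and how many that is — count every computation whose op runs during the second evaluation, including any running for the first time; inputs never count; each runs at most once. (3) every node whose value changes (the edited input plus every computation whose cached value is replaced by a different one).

First demand of the output computes:
  t4 = concat([5, 2, 5], [5, 2, 5]) = [5, 2, 5, 5, 2, 5]

After the edit, cleaning proceeds:
  t4: a read changed (a1 [5, 2, 5]->[-1, 2]; a1 [5, 2, 5]->[-1, 2]) — executes, giving [-1, 2, -1, 2].

Demanding t4 again yields [-1, 2, -1, 2].
1 computations run: t4.
The nodes whose values change: a1, t4.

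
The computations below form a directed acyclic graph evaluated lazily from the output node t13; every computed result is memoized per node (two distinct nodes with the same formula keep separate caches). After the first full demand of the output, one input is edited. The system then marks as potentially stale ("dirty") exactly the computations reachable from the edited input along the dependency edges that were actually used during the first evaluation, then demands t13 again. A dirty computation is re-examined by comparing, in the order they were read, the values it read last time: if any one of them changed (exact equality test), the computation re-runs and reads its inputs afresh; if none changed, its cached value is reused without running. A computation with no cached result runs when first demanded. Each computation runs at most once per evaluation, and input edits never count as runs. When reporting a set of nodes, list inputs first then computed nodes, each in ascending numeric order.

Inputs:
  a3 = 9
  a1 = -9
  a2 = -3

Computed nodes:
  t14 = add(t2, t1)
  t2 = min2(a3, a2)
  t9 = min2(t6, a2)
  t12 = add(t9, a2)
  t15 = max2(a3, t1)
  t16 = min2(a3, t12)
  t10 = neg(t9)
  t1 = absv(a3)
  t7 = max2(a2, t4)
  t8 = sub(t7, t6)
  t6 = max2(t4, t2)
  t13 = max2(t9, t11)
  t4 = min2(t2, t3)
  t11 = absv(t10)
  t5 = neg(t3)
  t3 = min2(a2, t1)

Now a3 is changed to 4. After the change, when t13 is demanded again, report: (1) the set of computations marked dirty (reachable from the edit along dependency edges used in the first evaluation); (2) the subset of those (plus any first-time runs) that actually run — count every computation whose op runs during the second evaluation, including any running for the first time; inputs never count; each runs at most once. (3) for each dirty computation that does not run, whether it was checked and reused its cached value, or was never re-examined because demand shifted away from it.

First demand of the output computes:
  t1 = absv(9) = 9
  t2 = min2(9, -3) = -3
  t3 = min2(-3, 9) = -3
  t4 = min2(-3, -3) = -3
  t6 = max2(-3, -3) = -3
  t9 = min2(-3, -3) = -3
  t10 = neg(-3) = 3
  t11 = absv(3) = 3
  t13 = max2(-3, 3) = 3

After the edit, cleaning proceeds:
  t1: a read changed (a3 9->4) — executes, giving 4.
  t2: a read changed (a3 9->4) — executes, giving -3 — identical to its old value.
  t3: a read changed (t1 9->4) — executes, giving -3 — identical to its old value.
  t4: dirty, but its reads are unchanged (t2 unchanged, t3 unchanged); cached -3 stands.
  t6: dirty, but its reads are unchanged (t4 unchanged, t2 unchanged); cached -3 stands.
  t9: dirty, but its reads are unchanged (t6 unchanged, a2 unchanged); cached -3 stands.
  t10: dirty, but its reads are unchanged (t9 unchanged); cached 3 stands.
  t11: dirty, but its reads are unchanged (t10 unchanged); cached 3 stands.
  t13: dirty, but its reads are unchanged (t9 unchanged, t11 unchanged); cached 3 stands.

Note where the cutoff bites: t4 is checked, finds nothing changed, and keeps its cache.

The edit dirties: t1, t2, t3, t4, t6, t9, t10, t11, t13.
3 computations run: t1, t2, t3.
Cache hits after checking: t4, t6, t9, t10, t11, t13.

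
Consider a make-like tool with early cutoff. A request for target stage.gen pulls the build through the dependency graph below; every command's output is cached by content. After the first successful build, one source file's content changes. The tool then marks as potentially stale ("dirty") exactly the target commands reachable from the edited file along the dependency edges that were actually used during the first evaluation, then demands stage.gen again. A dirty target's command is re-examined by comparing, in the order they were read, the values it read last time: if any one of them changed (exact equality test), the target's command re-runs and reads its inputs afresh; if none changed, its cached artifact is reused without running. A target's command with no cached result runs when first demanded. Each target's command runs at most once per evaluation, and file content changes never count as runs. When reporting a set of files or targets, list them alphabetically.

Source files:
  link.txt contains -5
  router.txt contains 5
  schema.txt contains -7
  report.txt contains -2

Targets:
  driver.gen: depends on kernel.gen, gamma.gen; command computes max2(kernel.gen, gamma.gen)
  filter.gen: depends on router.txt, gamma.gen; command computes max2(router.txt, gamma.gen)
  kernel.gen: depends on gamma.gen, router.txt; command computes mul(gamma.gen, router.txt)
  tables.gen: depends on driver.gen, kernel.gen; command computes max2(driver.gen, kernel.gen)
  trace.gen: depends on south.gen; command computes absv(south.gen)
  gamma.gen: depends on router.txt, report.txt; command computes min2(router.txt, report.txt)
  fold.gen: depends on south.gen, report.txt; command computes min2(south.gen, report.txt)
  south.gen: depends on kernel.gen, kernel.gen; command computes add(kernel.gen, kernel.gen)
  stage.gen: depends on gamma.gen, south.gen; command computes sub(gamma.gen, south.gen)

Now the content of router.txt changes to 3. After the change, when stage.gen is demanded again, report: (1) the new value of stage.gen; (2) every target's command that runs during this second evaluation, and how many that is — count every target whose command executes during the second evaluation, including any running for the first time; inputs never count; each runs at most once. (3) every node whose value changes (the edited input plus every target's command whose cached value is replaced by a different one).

Demanding stage.gen again yields 10.
4 target commands run: gamma.gen, kernel.gen, south.gen, stage.gen.
The nodes whose values change: kernel.gen, router.txt, south.gen, stage.gen.

First demand of the output computes:
  gamma.gen = min2(5, -2) = -2
  kernel.gen = mul(-2, 5) = -10
  south.gen = add(-10, -10) = -20
  stage.gen = sub(-2, -20) = 18

After the edit, cleaning proceeds:
  gamma.gen: a read changed (router.txt 5->3) — executes, giving -2 — identical to its old value.
  kernel.gen: a read changed (router.txt 5->3) — executes, giving -6.
  south.gen: a read changed (kernel.gen -10->-6; kernel.gen -10->-6) — executes, giving -12.
  stage.gen: a read changed (south.gen -20->-12) — executes, giving 10.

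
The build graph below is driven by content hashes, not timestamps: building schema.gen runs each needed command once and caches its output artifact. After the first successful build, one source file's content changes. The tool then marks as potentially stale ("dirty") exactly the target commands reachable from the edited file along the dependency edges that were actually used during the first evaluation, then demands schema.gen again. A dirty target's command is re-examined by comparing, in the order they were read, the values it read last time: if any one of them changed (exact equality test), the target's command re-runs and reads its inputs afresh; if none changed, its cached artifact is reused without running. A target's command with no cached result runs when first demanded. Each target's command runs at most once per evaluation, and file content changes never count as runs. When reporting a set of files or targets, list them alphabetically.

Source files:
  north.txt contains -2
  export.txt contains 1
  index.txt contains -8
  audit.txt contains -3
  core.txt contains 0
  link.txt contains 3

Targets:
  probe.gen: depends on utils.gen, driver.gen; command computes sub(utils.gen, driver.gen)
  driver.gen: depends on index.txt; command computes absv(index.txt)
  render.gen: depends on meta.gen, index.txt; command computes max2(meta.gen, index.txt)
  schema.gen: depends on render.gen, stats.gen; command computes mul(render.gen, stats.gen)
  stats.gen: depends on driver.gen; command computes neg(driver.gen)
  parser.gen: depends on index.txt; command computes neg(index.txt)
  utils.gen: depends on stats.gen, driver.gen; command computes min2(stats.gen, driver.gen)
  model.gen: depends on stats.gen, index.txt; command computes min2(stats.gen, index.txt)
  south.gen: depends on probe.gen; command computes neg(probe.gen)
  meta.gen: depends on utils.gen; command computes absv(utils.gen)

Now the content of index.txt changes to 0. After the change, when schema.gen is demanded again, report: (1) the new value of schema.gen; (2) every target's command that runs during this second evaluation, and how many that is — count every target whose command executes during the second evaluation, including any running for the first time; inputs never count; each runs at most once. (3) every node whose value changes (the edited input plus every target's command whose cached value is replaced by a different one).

schema.gen now evaluates to 0.
Run set: driver.gen, meta.gen, render.gen, schema.gen, stats.gen, utils.gen (6 run).
Changed values: driver.gen, index.txt, meta.gen, render.gen, schema.gen, stats.gen, utils.gen.

Initial pass — values computed on the first demand:
  driver.gen = absv(-8) = 8
  stats.gen = neg(8) = -8
  utils.gen = min2(-8, 8) = -8
  meta.gen = absv(-8) = 8
  render.gen = max2(8, -8) = 8
  schema.gen = mul(8, -8) = -64

Second demand — change propagation:
  driver.gen: re-runs because index.txt -8->0; new result 0.
  stats.gen: re-runs because driver.gen 8->0; new result 0.
  utils.gen: re-runs because stats.gen -8->0; driver.gen 8->0; new result 0.
  meta.gen: re-runs because utils.gen -8->0; new result 0.
  render.gen: re-runs because meta.gen 8->0; index.txt -8->0; new result 0.
  schema.gen: re-runs because render.gen 8->0; stats.gen -8->0; new result 0.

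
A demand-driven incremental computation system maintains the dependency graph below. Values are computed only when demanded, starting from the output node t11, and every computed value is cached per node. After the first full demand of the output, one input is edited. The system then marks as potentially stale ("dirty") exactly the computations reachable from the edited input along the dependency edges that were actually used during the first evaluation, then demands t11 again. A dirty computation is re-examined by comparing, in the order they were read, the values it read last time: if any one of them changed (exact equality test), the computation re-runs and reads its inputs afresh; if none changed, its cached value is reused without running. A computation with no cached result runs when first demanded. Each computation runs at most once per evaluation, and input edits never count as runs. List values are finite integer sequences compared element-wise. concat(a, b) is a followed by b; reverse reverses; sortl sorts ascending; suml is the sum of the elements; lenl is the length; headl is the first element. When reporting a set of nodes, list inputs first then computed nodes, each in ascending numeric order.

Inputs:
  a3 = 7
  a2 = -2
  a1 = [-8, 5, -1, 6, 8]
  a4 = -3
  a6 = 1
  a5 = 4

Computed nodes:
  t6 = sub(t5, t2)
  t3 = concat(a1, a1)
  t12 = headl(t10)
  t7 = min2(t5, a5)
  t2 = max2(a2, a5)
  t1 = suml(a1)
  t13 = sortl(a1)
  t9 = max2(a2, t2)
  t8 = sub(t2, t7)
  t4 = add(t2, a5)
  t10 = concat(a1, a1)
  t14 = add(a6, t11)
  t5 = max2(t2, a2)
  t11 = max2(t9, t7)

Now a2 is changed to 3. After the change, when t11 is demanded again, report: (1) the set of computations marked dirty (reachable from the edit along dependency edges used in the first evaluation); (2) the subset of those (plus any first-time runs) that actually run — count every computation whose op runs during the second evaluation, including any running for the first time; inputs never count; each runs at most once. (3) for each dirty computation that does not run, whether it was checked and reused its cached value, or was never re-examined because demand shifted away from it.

Marked dirty: t2, t5, t7, t9, t11.
Computations that run: t2, t5, t9 — 3 in total.
Checked but reused from cache: t7, t11.
Key observation: the cutoff stops propagation at t7 — its inputs' values are unchanged, so it reuses its cache.

First evaluation (everything demanded from the output):
  t2 = max2(-2, 4) = 4
  t5 = max2(4, -2) = 4
  t7 = min2(4, 4) = 4
  t9 = max2(-2, 4) = 4
  t11 = max2(4, 4) = 4

Propagation after the edit:
  t2: runs — a2 -2->3; result 4 (same value as before).
  t5: runs — a2 -2->3; result 4 (same value as before).
  t7: checked — values it read are unchanged (t5 unchanged, a5 unchanged); reused cached 4 without running.
  t9: runs — a2 -2->3; result 4 (same value as before).
  t11: checked — values it read are unchanged (t9 unchanged, t7 unchanged); reused cached 4 without running.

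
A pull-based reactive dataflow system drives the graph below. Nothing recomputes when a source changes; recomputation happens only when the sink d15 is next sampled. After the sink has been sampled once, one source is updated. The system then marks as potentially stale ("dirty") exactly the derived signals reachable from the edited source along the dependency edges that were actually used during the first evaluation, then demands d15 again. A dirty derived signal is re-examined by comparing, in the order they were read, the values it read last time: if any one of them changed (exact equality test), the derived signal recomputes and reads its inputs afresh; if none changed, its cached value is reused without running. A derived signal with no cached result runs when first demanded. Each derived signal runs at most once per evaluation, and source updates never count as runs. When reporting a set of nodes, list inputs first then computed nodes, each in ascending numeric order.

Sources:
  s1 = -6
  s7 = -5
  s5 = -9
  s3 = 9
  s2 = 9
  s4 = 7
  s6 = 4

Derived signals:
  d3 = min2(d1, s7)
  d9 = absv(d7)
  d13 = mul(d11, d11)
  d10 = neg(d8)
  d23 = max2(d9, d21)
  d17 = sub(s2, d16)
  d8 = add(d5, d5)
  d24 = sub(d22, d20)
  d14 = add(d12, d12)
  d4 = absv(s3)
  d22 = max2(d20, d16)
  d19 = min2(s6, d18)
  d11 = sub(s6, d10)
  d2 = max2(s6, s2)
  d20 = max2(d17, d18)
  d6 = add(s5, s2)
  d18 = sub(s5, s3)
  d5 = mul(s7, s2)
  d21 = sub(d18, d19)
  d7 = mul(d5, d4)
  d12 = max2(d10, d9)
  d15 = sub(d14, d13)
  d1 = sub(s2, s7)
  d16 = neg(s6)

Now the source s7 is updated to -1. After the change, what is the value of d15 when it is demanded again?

New value of d15: -34.

First evaluation (everything demanded from the output):
  d4 = absv(9) = 9
  d5 = mul(-5, 9) = -45
  d7 = mul(-45, 9) = -405
  d8 = add(-45, -45) = -90
  d9 = absv(-405) = 405
  d10 = neg(-90) = 90
  d11 = sub(4, 90) = -86
  d12 = max2(90, 405) = 405
  d13 = mul(-86, -86) = 7396
  d14 = add(405, 405) = 810
  d15 = sub(810, 7396) = -6586

Propagation after the edit:
  d5: runs — s7 -5->-1; result -9.
  d7: runs — d5 -45->-9; result -81.
  d8: runs — d5 -45->-9; d5 -45->-9; result -18.
  d9: runs — d7 -405->-81; result 81.
  d10: runs — d8 -90->-18; result 18.
  d11: runs — d10 90->18; result -14.
  d12: runs — d10 90->18; d9 405->81; result 81.
  d13: runs — d11 -86->-14; d11 -86->-14; result 196.
  d14: runs — d12 405->81; d12 405->81; result 162.
  d15: runs — d14 810->162; d13 7396->196; result -34.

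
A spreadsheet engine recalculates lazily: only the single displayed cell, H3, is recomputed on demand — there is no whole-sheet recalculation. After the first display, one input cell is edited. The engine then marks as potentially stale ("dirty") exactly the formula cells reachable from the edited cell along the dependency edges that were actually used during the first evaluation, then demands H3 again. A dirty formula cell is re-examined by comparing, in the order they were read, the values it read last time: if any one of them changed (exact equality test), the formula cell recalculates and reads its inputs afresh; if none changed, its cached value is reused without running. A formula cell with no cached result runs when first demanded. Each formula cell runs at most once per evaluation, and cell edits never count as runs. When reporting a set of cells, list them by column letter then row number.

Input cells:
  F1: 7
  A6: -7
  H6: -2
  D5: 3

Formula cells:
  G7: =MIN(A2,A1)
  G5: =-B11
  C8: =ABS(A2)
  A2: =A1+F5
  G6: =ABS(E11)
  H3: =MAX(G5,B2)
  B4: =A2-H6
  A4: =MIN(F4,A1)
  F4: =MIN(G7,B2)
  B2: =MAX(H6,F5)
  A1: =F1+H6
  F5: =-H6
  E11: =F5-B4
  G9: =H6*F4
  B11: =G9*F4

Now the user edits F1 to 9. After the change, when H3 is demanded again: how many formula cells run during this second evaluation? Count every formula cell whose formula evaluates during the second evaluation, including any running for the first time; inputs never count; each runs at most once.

Formula cells that run: A1, A2, F4, G7 — 4 in total.
Key observation: the change is absorbed at F4 — it re-runs but produces the same value, and the output's value is unchanged.

First evaluation (everything demanded from the output):
  A1 = 7 + -2 = 5
  F5 = -(-2) = 2
  A2 = 5 + 2 = 7
  B2 = MAX(-2, 2) = 2
  G7 = MIN(7, 5) = 5
  F4 = MIN(5, 2) = 2
  G9 = -2 * 2 = -4
  B11 = -4 * 2 = -8
  G5 = -(-8) = 8
  H3 = MAX(8, 2) = 8

Propagation after the edit:
  A1: runs — F1 7->9; result 7.
  A2: runs — A1 5->7; result 9.
  G7: runs — A2 7->9; A1 5->7; result 7.
  F4: runs — G7 5->7; result 2 (same value as before).
  G9: checked — values it read are unchanged (H6 unchanged, F4 unchanged); reused cached -4 without running.
  B11: checked — values it read are unchanged (G9 unchanged, F4 unchanged); reused cached -8 without running.
  G5: checked — values it read are unchanged (B11 unchanged); reused cached 8 without running.
  H3: checked — values it read are unchanged (G5 unchanged, B2 unchanged); reused cached 8 without running.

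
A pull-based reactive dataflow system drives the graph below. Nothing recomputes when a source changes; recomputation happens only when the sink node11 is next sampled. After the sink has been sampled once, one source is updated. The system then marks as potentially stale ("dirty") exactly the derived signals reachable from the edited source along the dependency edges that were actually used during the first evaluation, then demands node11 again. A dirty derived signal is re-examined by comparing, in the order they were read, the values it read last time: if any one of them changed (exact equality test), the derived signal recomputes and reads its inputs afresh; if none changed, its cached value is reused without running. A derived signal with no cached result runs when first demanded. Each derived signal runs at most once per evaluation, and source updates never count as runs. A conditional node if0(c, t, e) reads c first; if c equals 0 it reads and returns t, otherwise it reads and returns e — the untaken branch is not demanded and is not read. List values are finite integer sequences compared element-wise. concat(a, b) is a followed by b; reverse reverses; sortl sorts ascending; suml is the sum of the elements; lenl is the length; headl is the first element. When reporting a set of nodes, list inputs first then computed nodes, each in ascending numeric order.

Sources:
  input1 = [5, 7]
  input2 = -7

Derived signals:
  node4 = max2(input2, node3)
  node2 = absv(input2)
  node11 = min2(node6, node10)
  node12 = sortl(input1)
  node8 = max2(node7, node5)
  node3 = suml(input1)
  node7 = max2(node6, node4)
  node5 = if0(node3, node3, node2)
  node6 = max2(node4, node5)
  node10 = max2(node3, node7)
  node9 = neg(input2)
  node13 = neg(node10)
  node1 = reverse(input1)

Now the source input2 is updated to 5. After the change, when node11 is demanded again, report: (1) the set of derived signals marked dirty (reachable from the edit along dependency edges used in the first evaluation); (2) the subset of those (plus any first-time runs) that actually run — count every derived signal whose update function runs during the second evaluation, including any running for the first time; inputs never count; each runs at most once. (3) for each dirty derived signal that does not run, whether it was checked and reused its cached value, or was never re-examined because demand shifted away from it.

First evaluation (everything demanded from the output):
  node2 = absv(-7) = 7
  node3 = suml([5, 7]) = 12
  node4 = max2(-7, 12) = 12
  node5 = if0(node3=12 -> else branch node2) = 7
  node6 = max2(12, 7) = 12
  node7 = max2(12, 12) = 12
  node10 = max2(12, 12) = 12
  node11 = min2(12, 12) = 12

Propagation after the edit:
  node2: runs — input2 -7->5; result 5.
  node4: runs — input2 -7->5; result 12 (same value as before).
  node5: runs — node2 7->5; result 5.
  node6: runs — node5 7->5; result 12 (same value as before).
  node7: checked — values it read are unchanged (node6 unchanged, node4 unchanged); reused cached 12 without running.
  node10: checked — values it read are unchanged (node3 unchanged, node7 unchanged); reused cached 12 without running.
  node11: checked — values it read are unchanged (node6 unchanged, node10 unchanged); reused cached 12 without running.

Key observation: the cutoff stops propagation at node7 — its inputs' values are unchanged, so it reuses its cache.

Marked dirty: node2, node4, node5, node6, node7, node10, node11.
Derived signals that run: node2, node4, node5, node6 — 4 in total.
Checked but reused from cache: node7, node10, node11.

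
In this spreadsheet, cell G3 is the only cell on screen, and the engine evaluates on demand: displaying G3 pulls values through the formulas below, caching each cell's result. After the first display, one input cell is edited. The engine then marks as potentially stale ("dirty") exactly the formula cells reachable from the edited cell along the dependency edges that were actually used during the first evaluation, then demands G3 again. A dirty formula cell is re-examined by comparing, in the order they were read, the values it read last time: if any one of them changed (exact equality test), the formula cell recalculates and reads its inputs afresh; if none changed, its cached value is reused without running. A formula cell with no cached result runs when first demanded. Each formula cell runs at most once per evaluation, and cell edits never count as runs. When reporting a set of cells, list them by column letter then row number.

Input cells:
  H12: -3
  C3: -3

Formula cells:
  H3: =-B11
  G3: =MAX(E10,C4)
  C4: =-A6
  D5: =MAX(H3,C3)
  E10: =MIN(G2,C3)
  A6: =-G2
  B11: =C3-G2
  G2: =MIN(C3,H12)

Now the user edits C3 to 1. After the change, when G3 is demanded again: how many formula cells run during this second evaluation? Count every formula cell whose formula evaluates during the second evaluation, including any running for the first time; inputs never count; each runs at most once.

Run set: E10, G2 (2 run).
The important point: at A6 every value read last time is unchanged, so the dirty flag clears without a run.

Initial pass — values computed on the first demand:
  G2 = MIN(-3, -3) = -3
  A6 = -(-3) = 3
  C4 = -(3) = -3
  E10 = MIN(-3, -3) = -3
  G3 = MAX(-3, -3) = -3

Second demand — change propagation:
  G2: re-runs because C3 -3->1; new result -3 (unchanged).
  A6: re-examined; everything it read last time is the same (G2 unchanged) — cache 3 kept, no run.
  C4: re-examined; everything it read last time is the same (A6 unchanged) — cache -3 kept, no run.
  E10: re-runs because C3 -3->1; new result -3 (unchanged).
  G3: re-examined; everything it read last time is the same (E10 unchanged, C4 unchanged) — cache -3 kept, no run.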